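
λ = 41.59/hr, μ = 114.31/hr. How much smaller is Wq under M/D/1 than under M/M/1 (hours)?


ρ = 41.59/114.31 = 0.3638
Wq(M/M/1) = ρ/(μ−λ) = 0.3638/72.72 = 0.005003 hr
Wq(M/D/1) = ρ/(2(μ−λ)) = 0.002502 hr
Savings = 0.005003 − 0.002502 = 0.002502 hr

Final: 0.002502 hr


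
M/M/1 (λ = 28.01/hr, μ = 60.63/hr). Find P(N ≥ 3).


ρ = 28.01/60.63 = 0.4620
P(N ≥ n) = ρ^n = 0.4620^3 = 0.098600

Final: 0.098600


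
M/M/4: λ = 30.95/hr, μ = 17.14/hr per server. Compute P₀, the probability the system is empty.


a = λ/μ = 30.95/17.14 = 1.8057; ρ = a/c = 0.4514
Σ_{k=0}^{3} a^k/k! (terms k=0..3) = 1.00000 + 1.80572 + 1.63031 + 0.98129 = 5.41732
Tail: a^4/(4!(1−ρ)) = 10.63162/(24·0.5486) = 0.80752
P₀ = 1/(5.41732 + 0.80752) = 1/6.22484 = 0.160647

Final: 0.160647


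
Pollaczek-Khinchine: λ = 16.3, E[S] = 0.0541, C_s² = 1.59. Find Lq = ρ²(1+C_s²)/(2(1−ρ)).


ρ = λ·E[S] = 16.3·0.0541 = 0.8818
Lq = ρ²(1+C_s²)/(2(1−ρ)) = 0.7776·(1+1.59)/(2·0.1182)
= 0.7776·2.5900/0.2363 = 8.52182

Final: 8.52182


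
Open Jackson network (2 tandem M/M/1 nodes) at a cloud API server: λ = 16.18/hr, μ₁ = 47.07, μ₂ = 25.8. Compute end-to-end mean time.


Each node sees arrival rate λ = 16.18/hr (tandem ⇒ throughput preserved).
W₁ = 1/(μ₁−λ) = 1/(47.07−16.18) = 0.03237 hr
W₂ = 1/(μ₂−λ) = 1/(25.8−16.18) = 0.10395 hr
W_total = W₁ + W₂ = 0.03237 + 0.10395 = 0.13632 hr

Final: 0.13632 hr


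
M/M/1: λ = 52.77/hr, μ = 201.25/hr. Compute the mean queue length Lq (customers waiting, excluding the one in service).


ρ = 52.77/201.25 = 0.2622
Lq = ρ²/(1−ρ) = 0.06875/0.7378 = 0.09319

Final: 0.09319


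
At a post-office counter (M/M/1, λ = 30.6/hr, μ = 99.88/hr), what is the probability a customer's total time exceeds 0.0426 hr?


W ~ Exponential(μ−λ) for M/M/1.
μ − λ = 99.88 − 30.6 = 69.2800
P(W > t) = e^{−(μ−λ)t} = e^{−2.9513} = 0.052270

Final: 0.052270


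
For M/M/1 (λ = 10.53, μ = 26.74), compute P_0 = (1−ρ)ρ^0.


ρ = 10.53/26.74 = 0.3938
P_n = (1−ρ)·ρ^n = (1 − 0.3938)·0.3938^0 = 0.6062·1.000000 = 0.606208

Final: 0.606208


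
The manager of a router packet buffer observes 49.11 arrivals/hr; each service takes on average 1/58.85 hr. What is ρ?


ρ = λ/μ = 49.11/58.85 = 0.8345

Final: 0.8345


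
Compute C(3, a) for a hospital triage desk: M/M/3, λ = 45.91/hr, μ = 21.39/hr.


a = λ/μ = 2.1463; ρ = a/3 = 0.7154
P₀ = 0.088961 (from M/M/c formula)
C(c,a) = [a^c/(c!(1−ρ))]·P₀ = [9.88757/(6·0.2846)]·0.088961
= 5.79121·0.088961 = 0.515191

Final: 0.515191


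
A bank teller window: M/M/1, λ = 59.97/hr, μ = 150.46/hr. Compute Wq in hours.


ρ = 59.97/150.46 = 0.3986
Wq = ρ/(μ−λ) = 0.3986/(150.46 − 59.97) = 0.3986/90.49 = 0.004405 hr

Final: 0.004405 hr


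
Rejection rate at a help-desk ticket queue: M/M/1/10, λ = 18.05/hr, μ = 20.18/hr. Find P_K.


ρ = λ/μ = 18.05/20.18 = 0.8944
P_K = (1−ρ)ρ^K/(1−ρ^(K+1)) = (0.1056·0.327763)/(1 − 0.293168)
= 0.034595/0.706832 = 0.048944

Final: 0.048944


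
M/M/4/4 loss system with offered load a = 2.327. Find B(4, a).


B(c,a) = (a^c/c!) / Σ_{k=0}^{c} a^k/k!
a^4/4! = 1.221727
Σ terms (k=0..4): 1.00000 + 2.32700 + 2.70746 + 2.10009 + 1.22173 = 9.356282
B = 1.221727/9.356282 = 0.130578

Final: 0.130578


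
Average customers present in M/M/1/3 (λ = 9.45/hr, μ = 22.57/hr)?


ρ = 9.45/22.57 = 0.4187
L = ρ[1 − (K+1)ρ^K + Kρ^(K+1)] / [(1−ρ)(1−ρ^(K+1))]
Numerator: 0.4187·(1 − 4·0.073401 + 3·0.030733) = 0.334370
Denominator: (0.5813)·(0.969267) = 0.563438
L = 0.334370/0.563438 = 0.5934

Final: 0.5934


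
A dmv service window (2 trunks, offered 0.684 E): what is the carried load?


B(2,0.684) = 0.121969 (Erlang-B)
Carried load = a(1 − B) = 0.684·(1 − 0.121969) = 0.684·0.878031 = 0.6006 E

Final: 0.6006 Erlangs


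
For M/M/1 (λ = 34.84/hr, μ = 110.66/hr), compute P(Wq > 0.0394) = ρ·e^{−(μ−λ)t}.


ρ = 34.84/110.66 = 0.3148
P(Wq > t) = ρ·e^{−(μ−λ)t} = 0.3148·e^{−2.9873}
= 0.3148·0.050423 = 0.015875

Final: 0.015875


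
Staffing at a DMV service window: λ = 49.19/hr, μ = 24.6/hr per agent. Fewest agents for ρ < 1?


Stability requires cμ > λ ⇔ c > λ/μ.
λ/μ = 49.19/24.6 = 1.9996
Minimum integer c = ⌊1.9996⌋ + 1 = 2
Check: 2·24.6 = 49.20 > 49.19, while 1·24.6 = 24.60 ≤ 49.19

Final: 2 servers


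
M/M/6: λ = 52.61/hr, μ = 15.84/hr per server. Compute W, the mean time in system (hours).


a = 3.3213; ρ = 0.5536; P₀ = 0.035016
Lq = P₀·a^c·ρ/(c!(1−ρ)²) = 0.18132
Wq = Lq/λ = 0.18132/52.61 = 0.003446 hr
W = Wq + 1/μ = 0.003446 + 0.06313 = 0.06658 hr

Final: 0.06658 hr


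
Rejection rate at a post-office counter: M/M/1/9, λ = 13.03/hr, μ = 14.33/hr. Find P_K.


ρ = λ/μ = 13.03/14.33 = 0.9093
P_K = (1−ρ)ρ^K/(1−ρ^(K+1)) = (0.09072·0.424897)/(1 − 0.386351)
= 0.038546/0.613649 = 0.062815

Final: 0.062815


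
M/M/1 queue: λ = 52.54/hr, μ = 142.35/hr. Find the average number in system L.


ρ = λ/μ = 52.54/142.35 = 0.3691
L = ρ/(1−ρ) = 0.3691/(1 − 0.3691) = 0.3691/0.6309 = 0.5850

Final: 0.5850


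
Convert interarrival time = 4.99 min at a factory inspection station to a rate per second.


λ = 1/(interarrival time) in consistent units.
1 second = 0.0166667 min, so λ = 0.0166667/4.99 = 0.003340 per second

Final: 0.003340 /sec


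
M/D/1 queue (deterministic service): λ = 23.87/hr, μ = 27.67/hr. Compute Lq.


ρ = 23.87/27.67 = 0.8627
M/D/1: Lq = ρ²/(2(1−ρ)) = 0.7442/(2·0.1373) = 2.70946

Final: 2.70946


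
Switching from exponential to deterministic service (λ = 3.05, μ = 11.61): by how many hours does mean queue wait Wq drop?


ρ = 3.05/11.61 = 0.2627
Wq(M/M/1) = ρ/(μ−λ) = 0.2627/8.56 = 0.03069 hr
Wq(M/D/1) = ρ/(2(μ−λ)) = 0.01534 hr
Savings = 0.03069 − 0.01534 = 0.01534 hr

Final: 0.01534 hr


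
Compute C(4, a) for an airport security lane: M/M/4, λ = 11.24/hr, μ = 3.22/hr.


a = λ/μ = 3.4907; ρ = a/4 = 0.8727
P₀ = 0.015093 (from M/M/c formula)
C(c,a) = [a^c/(c!(1−ρ))]·P₀ = [148.47104/(24·0.1273)]·0.015093
= 48.58504·0.015093 = 0.733281

Final: 0.733281


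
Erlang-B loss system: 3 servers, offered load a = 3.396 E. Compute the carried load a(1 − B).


B(3,3.396) = 0.391107 (Erlang-B)
Carried load = a(1 − B) = 3.396·(1 − 0.391107) = 3.396·0.608893 = 2.0678 E

Final: 2.0678 Erlangs


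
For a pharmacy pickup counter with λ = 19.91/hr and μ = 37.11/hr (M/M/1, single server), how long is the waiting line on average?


ρ = 19.91/37.11 = 0.5365
Lq = ρ²/(1−ρ) = 0.2878/0.4635 = 0.6210

Final: 0.6210


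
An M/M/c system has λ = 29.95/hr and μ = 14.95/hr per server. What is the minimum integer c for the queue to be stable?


Stability requires cμ > λ ⇔ c > λ/μ.
λ/μ = 29.95/14.95 = 2.0033
Minimum integer c = ⌊2.0033⌋ + 1 = 3
Check: 3·14.95 = 44.85 > 29.95, while 2·14.95 = 29.90 ≤ 29.95

Final: 3 servers


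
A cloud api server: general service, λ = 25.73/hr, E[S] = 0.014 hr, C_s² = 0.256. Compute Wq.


ρ = λ·E[S] = 25.73·0.014 = 0.3602
E[S²] = E[S]²(1+C_s²) = 0.014²·(1+0.256) = 0.0002462
Wq = λ·E[S²]/(2(1−ρ)) = 25.73·0.0002462/(2·0.6398) = 0.004950 hr

Final: 0.004950 hr


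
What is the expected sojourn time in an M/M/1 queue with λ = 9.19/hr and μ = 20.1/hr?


W = 1/(μ−λ) = 1/(20.1 − 9.19) = 1/10.91 = 0.09166 hr

Final: 0.09166 hr


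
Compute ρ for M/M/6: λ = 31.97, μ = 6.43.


ρ = λ/(cμ) = 31.97/(6·6.43) = 31.97/38.58 = 0.8287

Final: 0.8287


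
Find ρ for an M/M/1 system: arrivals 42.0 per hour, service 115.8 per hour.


ρ = λ/μ = 42.0/115.8 = 0.3627

Final: 0.3627


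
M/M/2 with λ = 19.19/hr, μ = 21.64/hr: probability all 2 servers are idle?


a = λ/μ = 19.19/21.64 = 0.8868; ρ = a/c = 0.4434
Σ_{k=0}^{1} a^k/k! (terms k=0..1) = 1.00000 + 0.88678 = 1.88678
Tail: a^2/(2!(1−ρ)) = 0.78639/(2·0.5566) = 0.70641
P₀ = 1/(1.88678 + 0.70641) = 1/2.59319 = 0.385625

Final: 0.385625


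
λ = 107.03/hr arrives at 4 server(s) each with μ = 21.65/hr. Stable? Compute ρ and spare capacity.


Total capacity cμ = 4·21.65 = 86.60/hr
ρ = λ/(cμ) = 107.03/86.60 = 1.2359
Stable ⇔ ρ < 1: NO
Spare capacity = cμ − λ = 86.60 − 107.03 = -20.43/hr

Final: ρ = 1.2359; unstable; margin = -20.43/hr


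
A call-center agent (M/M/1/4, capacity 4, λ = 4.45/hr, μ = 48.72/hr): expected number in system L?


ρ = 4.45/48.72 = 0.09134
L = ρ[1 − (K+1)ρ^K + Kρ^(K+1)] / [(1−ρ)(1−ρ^(K+1))]
Numerator: 0.09134·(1 − 5·0.00006960 + 4·0.000006357) = 0.091309
Denominator: (0.9087)·(0.999994) = 0.908656
L = 0.091309/0.908656 = 0.1005

Final: 0.1005


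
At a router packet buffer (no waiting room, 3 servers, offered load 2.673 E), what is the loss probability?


B(c,a) = (a^c/c!) / Σ_{k=0}^{c} a^k/k!
a^3/3! = 3.183066
Σ terms (k=0..3): 1.00000 + 2.67300 + 3.57246 + 3.18307 = 10.428530
B = 3.183066/10.428530 = 0.305227

Final: 0.305227


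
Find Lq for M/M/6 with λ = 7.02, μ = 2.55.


a = λ/μ = 2.7529; ρ = a/6 = 0.4588
P₀ = 0.063101
Lq = P₀·a^c·ρ / (c!·(1−ρ)²) = 0.063101·435.29291·0.4588/(720·0.29287)
= 0.05977

Final: 0.05977


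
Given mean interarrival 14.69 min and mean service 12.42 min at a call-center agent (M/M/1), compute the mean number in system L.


λ = 60/14.69 = 4.0844 /hr
μ = 60/12.42 = 4.8309 /hr
ρ = λ/μ = 4.0844/4.8309 = 0.8455
L = ρ/(1−ρ) = 0.8455/0.1545 = 5.4714

Final: 5.4714


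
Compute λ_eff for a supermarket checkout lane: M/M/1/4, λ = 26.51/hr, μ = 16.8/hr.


ρ = 1.5780; P_K = (1−ρ)ρ^4/(1−ρ^5) = 0.407977
λ_eff = λ(1 − P_K) = 26.51·(1 − 0.407977) = 26.51·0.592023 = 15.6945 /hr

Final: 15.6945 /hr


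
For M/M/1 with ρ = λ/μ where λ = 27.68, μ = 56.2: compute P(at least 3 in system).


ρ = 27.68/56.2 = 0.4925
P(N ≥ n) = ρ^n = 0.4925^3 = 0.119478

Final: 0.119478


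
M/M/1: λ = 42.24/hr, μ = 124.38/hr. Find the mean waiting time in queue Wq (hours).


ρ = 42.24/124.38 = 0.3396
Wq = ρ/(μ−λ) = 0.3396/(124.38 − 42.24) = 0.3396/82.14 = 0.004134 hr

Final: 0.004134 hr


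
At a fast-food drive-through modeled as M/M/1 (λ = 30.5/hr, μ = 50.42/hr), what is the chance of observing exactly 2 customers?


ρ = 30.5/50.42 = 0.6049
P_n = (1−ρ)·ρ^n = (1 − 0.6049)·0.6049^2 = 0.3951·0.365927 = 0.144571

Final: 0.144571


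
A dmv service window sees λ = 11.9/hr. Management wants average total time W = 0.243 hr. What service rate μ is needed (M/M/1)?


W = 1/(μ−λ) ⇒ μ − λ = 1/W = 1/0.243 = 4.1152
μ = λ + 1/W = 11.9 + 4.1152 = 16.0152 per hr

Final: 16.0152 /hr


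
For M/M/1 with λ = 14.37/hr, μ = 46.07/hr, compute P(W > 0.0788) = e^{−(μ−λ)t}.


W ~ Exponential(μ−λ) for M/M/1.
μ − λ = 46.07 − 14.37 = 31.7000
P(W > t) = e^{−(μ−λ)t} = e^{−2.4980} = 0.082253

Final: 0.082253


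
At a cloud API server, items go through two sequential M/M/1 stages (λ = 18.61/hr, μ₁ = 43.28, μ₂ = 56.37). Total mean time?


Each node sees arrival rate λ = 18.61/hr (tandem ⇒ throughput preserved).
W₁ = 1/(μ₁−λ) = 1/(43.28−18.61) = 0.04054 hr
W₂ = 1/(μ₂−λ) = 1/(56.37−18.61) = 0.02648 hr
W_total = W₁ + W₂ = 0.04054 + 0.02648 = 0.06702 hr

Final: 0.06702 hr


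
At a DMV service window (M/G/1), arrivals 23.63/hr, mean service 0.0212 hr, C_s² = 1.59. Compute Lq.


ρ = λ·E[S] = 23.63·0.0212 = 0.5010
Lq = ρ²(1+C_s²)/(2(1−ρ)) = 0.2510·(1+1.59)/(2·0.4990)
= 0.2510·2.5900/0.9981 = 0.65122

Final: 0.65122


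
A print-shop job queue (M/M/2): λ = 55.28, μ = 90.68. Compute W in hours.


a = 0.6096; ρ = 0.3048; P₀ = 0.532792
Lq = P₀·a^c·ρ/(c!(1−ρ)²) = 0.06244
Wq = Lq/λ = 0.06244/55.28 = 0.001130 hr
W = Wq + 1/μ = 0.001130 + 0.01103 = 0.01216 hr

Final: 0.01216 hr


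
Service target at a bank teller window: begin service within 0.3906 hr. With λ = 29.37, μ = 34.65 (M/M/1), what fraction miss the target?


ρ = 29.37/34.65 = 0.8476
P(Wq > t) = ρ·e^{−(μ−λ)t} = 0.8476·e^{−2.0624}
= 0.8476·0.127153 = 0.107777

Final: 0.107777


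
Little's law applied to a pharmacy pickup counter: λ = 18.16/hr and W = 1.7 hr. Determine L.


L = λW = 18.16·1.7 = 30.8720

Final: 30.8720


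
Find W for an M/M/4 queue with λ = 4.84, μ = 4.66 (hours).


a = 1.0386; ρ = 0.2597; P₀ = 0.353328
Lq = P₀·a^c·ρ/(c!(1−ρ)²) = 0.008116
Wq = Lq/λ = 0.008116/4.84 = 0.001677 hr
W = Wq + 1/μ = 0.001677 + 0.21459 = 0.21627 hr

Final: 0.21627 hr


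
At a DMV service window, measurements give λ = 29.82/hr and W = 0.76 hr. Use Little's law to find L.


L = λW = 29.82·0.76 = 22.6632

Final: 22.6632


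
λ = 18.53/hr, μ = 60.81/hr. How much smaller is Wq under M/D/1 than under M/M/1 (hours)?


ρ = 18.53/60.81 = 0.3047
Wq(M/M/1) = ρ/(μ−λ) = 0.3047/42.28 = 0.007207 hr
Wq(M/D/1) = ρ/(2(μ−λ)) = 0.003604 hr
Savings = 0.007207 − 0.003604 = 0.003604 hr

Final: 0.003604 hr


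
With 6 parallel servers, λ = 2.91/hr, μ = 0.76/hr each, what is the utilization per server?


ρ = λ/(cμ) = 2.91/(6·0.76) = 2.91/4.56 = 0.6382

Final: 0.6382


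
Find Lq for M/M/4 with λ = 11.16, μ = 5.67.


a = λ/μ = 1.9683; ρ = a/4 = 0.4921
P₀ = 0.135003
Lq = P₀·a^c·ρ / (c!·(1−ρ)²) = 0.135003·15.00806·0.4921/(24·0.25800)
= 0.16101

Final: 0.16101


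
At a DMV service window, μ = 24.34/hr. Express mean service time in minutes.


Mean service time = 1/μ = 1/24.34 hour = 0.04108 hour
In minutes: 0.04108 × 60 = 2.4651 min

Final: 2.4651 min


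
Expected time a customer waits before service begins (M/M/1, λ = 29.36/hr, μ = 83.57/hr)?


ρ = 29.36/83.57 = 0.3513
Wq = ρ/(μ−λ) = 0.3513/(83.57 − 29.36) = 0.3513/54.21 = 0.006481 hr

Final: 0.006481 hr


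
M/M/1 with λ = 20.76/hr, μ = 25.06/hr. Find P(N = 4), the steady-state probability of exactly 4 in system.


ρ = 20.76/25.06 = 0.8284
P_n = (1−ρ)·ρ^n = (1 − 0.8284)·0.8284^4 = 0.1716·0.470961 = 0.080811

Final: 0.080811


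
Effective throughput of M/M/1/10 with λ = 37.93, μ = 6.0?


ρ = 6.3217; P_K = (1−ρ)ρ^10/(1−ρ^11) = 0.841814
λ_eff = λ(1 − P_K) = 37.93·(1 − 0.841814) = 37.93·0.158186 = 6.0000 /hr

Final: 6.0000 /hr


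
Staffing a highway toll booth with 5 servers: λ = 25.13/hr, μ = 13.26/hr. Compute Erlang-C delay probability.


a = λ/μ = 1.8952; ρ = a/5 = 0.3790
P₀ = 0.149452 (from M/M/c formula)
C(c,a) = [a^c/(c!(1−ρ))]·P₀ = [24.44808/(120·0.6210)]·0.149452
= 0.32809·0.149452 = 0.049034

Final: 0.049034


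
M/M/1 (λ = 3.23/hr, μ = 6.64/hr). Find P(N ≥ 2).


ρ = 3.23/6.64 = 0.4864
P(N ≥ n) = ρ^n = 0.4864^2 = 0.236629

Final: 0.236629


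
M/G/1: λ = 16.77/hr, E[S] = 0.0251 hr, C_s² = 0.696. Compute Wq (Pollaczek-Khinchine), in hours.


ρ = λ·E[S] = 16.77·0.0251 = 0.4209
E[S²] = E[S]²(1+C_s²) = 0.0251²·(1+0.696) = 0.001068
Wq = λ·E[S²]/(2(1−ρ)) = 16.77·0.001068/(2·0.5791) = 0.01547 hr

Final: 0.01547 hr


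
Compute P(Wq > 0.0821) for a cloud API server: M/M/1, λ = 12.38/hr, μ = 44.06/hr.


ρ = 12.38/44.06 = 0.2810
P(Wq > t) = ρ·e^{−(μ−λ)t} = 0.2810·e^{−2.6009}
= 0.2810·0.074205 = 0.020850

Final: 0.020850


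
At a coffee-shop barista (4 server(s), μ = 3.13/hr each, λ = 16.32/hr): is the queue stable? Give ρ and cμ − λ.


Total capacity cμ = 4·3.13 = 12.52/hr
ρ = λ/(cμ) = 16.32/12.52 = 1.3035
Stable ⇔ ρ < 1: NO
Spare capacity = cμ − λ = 12.52 − 16.32 = -3.80/hr

Final: ρ = 1.3035; unstable; margin = -3.80/hr


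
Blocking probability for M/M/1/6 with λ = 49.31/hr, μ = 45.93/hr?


ρ = λ/μ = 49.31/45.93 = 1.0736
P_K = (1−ρ)ρ^K/(1−ρ^(K+1)) = (-0.07359·1.531198)/(1 − 1.643879)
= -0.112681/-0.643879 = 0.175004

Final: 0.175004


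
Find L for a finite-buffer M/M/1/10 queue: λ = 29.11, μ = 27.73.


ρ = 29.11/27.73 = 1.0498
L = ρ[1 − (K+1)ρ^K + Kρ^(K+1)] / [(1−ρ)(1−ρ^(K+1))]
Numerator: 1.0498·(1 − 11·1.625262 + 10·1.706144) = 0.192694
Denominator: (-0.04977)·(-0.706144) = 0.035142
L = 0.192694/0.035142 = 5.4834

Final: 5.4834


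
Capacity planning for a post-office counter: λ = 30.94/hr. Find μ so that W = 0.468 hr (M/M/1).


W = 1/(μ−λ) ⇒ μ − λ = 1/W = 1/0.468 = 2.1368
μ = λ + 1/W = 30.94 + 2.1368 = 33.0768 per hr

Final: 33.0768 /hr


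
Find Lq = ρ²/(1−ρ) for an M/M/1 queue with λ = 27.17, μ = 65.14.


ρ = 27.17/65.14 = 0.4171
Lq = ρ²/(1−ρ) = 0.1740/0.5829 = 0.2985

Final: 0.2985


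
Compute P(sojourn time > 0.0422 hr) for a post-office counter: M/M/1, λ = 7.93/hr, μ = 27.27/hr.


W ~ Exponential(μ−λ) for M/M/1.
μ − λ = 27.27 − 7.93 = 19.3400
P(W > t) = e^{−(μ−λ)t} = e^{−0.8161} = 0.442131

Final: 0.442131


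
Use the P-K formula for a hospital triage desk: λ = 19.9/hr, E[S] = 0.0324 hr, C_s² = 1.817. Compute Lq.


ρ = λ·E[S] = 19.9·0.0324 = 0.6448
Lq = ρ²(1+C_s²)/(2(1−ρ)) = 0.4157·(1+1.817)/(2·0.3552)
= 0.4157·2.8170/0.7105 = 1.64828

Final: 1.64828


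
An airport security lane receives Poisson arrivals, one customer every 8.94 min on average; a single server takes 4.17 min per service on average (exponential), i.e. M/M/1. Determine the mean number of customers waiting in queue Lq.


λ = 60/8.94 = 6.7114 /hr
μ = 60/4.17 = 14.3885 /hr
ρ = λ/μ = 6.7114/14.3885 = 0.4664
Lq = ρ²/(1−ρ) = 0.2176/0.5336 = 0.4078

Final: 0.4078


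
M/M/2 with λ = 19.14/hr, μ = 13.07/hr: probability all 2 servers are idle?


a = λ/μ = 19.14/13.07 = 1.4644; ρ = a/c = 0.7322
Σ_{k=0}^{1} a^k/k! (terms k=0..1) = 1.00000 + 1.46442 = 2.46442
Tail: a^2/(2!(1−ρ)) = 2.14453/(2·0.2678) = 4.00415
P₀ = 1/(2.46442 + 4.00415) = 1/6.46857 = 0.154594

Final: 0.154594


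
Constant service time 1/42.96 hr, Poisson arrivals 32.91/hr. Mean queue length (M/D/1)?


ρ = 32.91/42.96 = 0.7661
M/D/1: Lq = ρ²/(2(1−ρ)) = 0.5869/(2·0.2339) = 1.25428

Final: 1.25428


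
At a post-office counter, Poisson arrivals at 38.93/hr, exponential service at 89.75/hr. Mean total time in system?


W = 1/(μ−λ) = 1/(89.75 − 38.93) = 1/50.82 = 0.01968 hr

Final: 0.01968 hr


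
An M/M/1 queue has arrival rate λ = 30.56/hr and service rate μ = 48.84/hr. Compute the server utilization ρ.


ρ = λ/μ = 30.56/48.84 = 0.6257

Final: 0.6257


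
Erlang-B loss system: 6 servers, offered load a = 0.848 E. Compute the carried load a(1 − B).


B(6,0.848) = 0.0002212 (Erlang-B)
Carried load = a(1 − B) = 0.848·(1 − 0.0002212) = 0.848·0.999779 = 0.8478 E

Final: 0.8478 Erlangs


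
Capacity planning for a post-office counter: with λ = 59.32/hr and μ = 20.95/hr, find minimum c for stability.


Stability requires cμ > λ ⇔ c > λ/μ.
λ/μ = 59.32/20.95 = 2.8315
Minimum integer c = ⌊2.8315⌋ + 1 = 3
Check: 3·20.95 = 62.85 > 59.32, while 2·20.95 = 41.90 ≤ 59.32

Final: 3 servers


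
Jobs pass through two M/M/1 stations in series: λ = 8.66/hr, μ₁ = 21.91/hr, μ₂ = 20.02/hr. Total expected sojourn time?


Each node sees arrival rate λ = 8.66/hr (tandem ⇒ throughput preserved).
W₁ = 1/(μ₁−λ) = 1/(21.91−8.66) = 0.07547 hr
W₂ = 1/(μ₂−λ) = 1/(20.02−8.66) = 0.08803 hr
W_total = W₁ + W₂ = 0.07547 + 0.08803 = 0.16350 hr

Final: 0.16350 hr


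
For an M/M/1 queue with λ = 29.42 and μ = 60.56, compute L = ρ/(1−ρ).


ρ = λ/μ = 29.42/60.56 = 0.4858
L = ρ/(1−ρ) = 0.4858/(1 − 0.4858) = 0.4858/0.5142 = 0.9448

Final: 0.9448


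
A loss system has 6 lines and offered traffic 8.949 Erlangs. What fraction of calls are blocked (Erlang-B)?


B(c,a) = (a^c/c!) / Σ_{k=0}^{c} a^k/k!
a^6/6! = 713.369524
Σ terms (k=0..6): 1.00000 + 8.94900 + 40.04230 + 119.44618 + 267.23097 + 478.28999 + 713.36952 = 1628.327972
B = 713.369524/1628.327972 = 0.438099

Final: 0.438099


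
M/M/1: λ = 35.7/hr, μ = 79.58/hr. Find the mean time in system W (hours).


W = 1/(μ−λ) = 1/(79.58 − 35.7) = 1/43.88 = 0.02279 hr

Final: 0.02279 hr


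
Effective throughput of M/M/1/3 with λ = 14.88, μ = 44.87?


ρ = 0.3316; P_K = (1−ρ)ρ^3/(1−ρ^4) = 0.024674
λ_eff = λ(1 − P_K) = 14.88·(1 − 0.024674) = 14.88·0.975326 = 14.5128 /hr

Final: 14.5128 /hr


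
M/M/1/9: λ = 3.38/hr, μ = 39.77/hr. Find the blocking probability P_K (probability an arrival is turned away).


ρ = λ/μ = 3.38/39.77 = 0.08499
P_K = (1−ρ)ρ^K/(1−ρ^(K+1)) = (0.9150·2.313e-10)/(1 − 1.966e-11)
= 2.117e-10/1.000000 = 2.117e-10

Final: 2.117e-10


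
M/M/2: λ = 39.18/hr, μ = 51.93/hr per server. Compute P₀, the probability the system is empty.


a = λ/μ = 39.18/51.93 = 0.7545; ρ = a/c = 0.3772
Σ_{k=0}^{1} a^k/k! (terms k=0..1) = 1.00000 + 0.75448 = 1.75448
Tail: a^2/(2!(1−ρ)) = 0.56924/(2·0.6228) = 0.45703
P₀ = 1/(1.75448 + 0.45703) = 1/2.21150 = 0.452181

Final: 0.452181


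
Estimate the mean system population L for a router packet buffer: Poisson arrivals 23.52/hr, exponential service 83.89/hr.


ρ = λ/μ = 23.52/83.89 = 0.2804
L = ρ/(1−ρ) = 0.2804/(1 − 0.2804) = 0.2804/0.7196 = 0.3896

Final: 0.3896


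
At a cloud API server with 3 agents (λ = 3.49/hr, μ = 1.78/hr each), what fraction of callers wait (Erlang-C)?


a = λ/μ = 1.9607; ρ = a/3 = 0.6536
P₀ = 0.117525 (from M/M/c formula)
C(c,a) = [a^c/(c!(1−ρ))]·P₀ = [7.53731/(6·0.3464)]·0.117525
= 3.62606·0.117525 = 0.426151

Final: 0.426151


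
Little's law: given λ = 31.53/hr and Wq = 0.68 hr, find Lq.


Lq = λWq = 31.53·0.68 = 21.4404

Final: 21.4404


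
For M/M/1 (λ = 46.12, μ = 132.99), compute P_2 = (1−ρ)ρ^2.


ρ = 46.12/132.99 = 0.3468
P_n = (1−ρ)·ρ^n = (1 − 0.3468)·0.3468^2 = 0.6532·0.120265 = 0.078558

Final: 0.078558


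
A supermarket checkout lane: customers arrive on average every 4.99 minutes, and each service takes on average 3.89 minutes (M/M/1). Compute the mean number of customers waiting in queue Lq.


λ = 60/4.99 = 12.0240 /hr
μ = 60/3.89 = 15.4242 /hr
ρ = λ/μ = 12.0240/15.4242 = 0.7796
Lq = ρ²/(1−ρ) = 0.6077/0.2204 = 2.7568

Final: 2.7568


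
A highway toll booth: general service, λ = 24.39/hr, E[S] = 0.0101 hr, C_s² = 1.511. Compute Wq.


ρ = λ·E[S] = 24.39·0.0101 = 0.2463
E[S²] = E[S]²(1+C_s²) = 0.0101²·(1+1.511) = 0.0002561
Wq = λ·E[S²]/(2(1−ρ)) = 24.39·0.0002561/(2·0.7537) = 0.004145 hr

Final: 0.004145 hr


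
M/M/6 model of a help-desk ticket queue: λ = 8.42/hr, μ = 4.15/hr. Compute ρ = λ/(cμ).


ρ = λ/(cμ) = 8.42/(6·4.15) = 8.42/24.90 = 0.3382

Final: 0.3382


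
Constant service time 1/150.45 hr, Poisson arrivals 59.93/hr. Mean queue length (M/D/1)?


ρ = 59.93/150.45 = 0.3983
M/D/1: Lq = ρ²/(2(1−ρ)) = 0.1587/(2·0.6017) = 0.13186

Final: 0.13186


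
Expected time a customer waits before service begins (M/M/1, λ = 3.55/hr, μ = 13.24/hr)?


ρ = 3.55/13.24 = 0.2681
Wq = ρ/(μ−λ) = 0.2681/(13.24 − 3.55) = 0.2681/9.69 = 0.02767 hr

Final: 0.02767 hr


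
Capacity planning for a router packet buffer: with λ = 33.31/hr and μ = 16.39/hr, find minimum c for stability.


Stability requires cμ > λ ⇔ c > λ/μ.
λ/μ = 33.31/16.39 = 2.0323
Minimum integer c = ⌊2.0323⌋ + 1 = 3
Check: 3·16.39 = 49.17 > 33.31, while 2·16.39 = 32.78 ≤ 33.31

Final: 3 servers


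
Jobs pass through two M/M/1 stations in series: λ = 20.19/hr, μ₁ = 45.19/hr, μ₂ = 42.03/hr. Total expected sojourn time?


Each node sees arrival rate λ = 20.19/hr (tandem ⇒ throughput preserved).
W₁ = 1/(μ₁−λ) = 1/(45.19−20.19) = 0.04000 hr
W₂ = 1/(μ₂−λ) = 1/(42.03−20.19) = 0.04579 hr
W_total = W₁ + W₂ = 0.04000 + 0.04579 = 0.08579 hr

Final: 0.08579 hr


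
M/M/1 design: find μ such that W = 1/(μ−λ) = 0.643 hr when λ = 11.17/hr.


W = 1/(μ−λ) ⇒ μ − λ = 1/W = 1/0.643 = 1.5552
μ = λ + 1/W = 11.17 + 1.5552 = 12.7252 per hr

Final: 12.7252 /hr


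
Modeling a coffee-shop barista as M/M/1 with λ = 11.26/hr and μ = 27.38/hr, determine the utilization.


ρ = λ/μ = 11.26/27.38 = 0.4112

Final: 0.4112


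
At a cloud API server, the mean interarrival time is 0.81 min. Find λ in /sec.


λ = 1/(interarrival time) in consistent units.
1 second = 0.0166667 min, so λ = 0.0166667/0.81 = 0.02058 per second

Final: 0.02058 /sec


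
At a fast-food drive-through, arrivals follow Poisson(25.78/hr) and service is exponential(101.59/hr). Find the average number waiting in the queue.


ρ = 25.78/101.59 = 0.2538
Lq = ρ²/(1−ρ) = 0.06440/0.7462 = 0.08630

Final: 0.08630


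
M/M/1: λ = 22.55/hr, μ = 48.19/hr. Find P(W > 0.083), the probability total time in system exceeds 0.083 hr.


W ~ Exponential(μ−λ) for M/M/1.
μ − λ = 48.19 − 22.55 = 25.6400
P(W > t) = e^{−(μ−λ)t} = e^{−2.1281} = 0.119061

Final: 0.119061


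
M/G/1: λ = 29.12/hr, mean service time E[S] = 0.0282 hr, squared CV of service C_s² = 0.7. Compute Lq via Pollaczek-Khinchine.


ρ = λ·E[S] = 29.12·0.0282 = 0.8212
Lq = ρ²(1+C_s²)/(2(1−ρ)) = 0.6743·(1+0.7)/(2·0.1788)
= 0.6743·1.7000/0.3576 = 3.20548

Final: 3.20548


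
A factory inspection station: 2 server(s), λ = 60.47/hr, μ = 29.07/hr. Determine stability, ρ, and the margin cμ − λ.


Total capacity cμ = 2·29.07 = 58.14/hr
ρ = λ/(cμ) = 60.47/58.14 = 1.0401
Stable ⇔ ρ < 1: NO
Spare capacity = cμ − λ = 58.14 − 60.47 = -2.33/hr

Final: ρ = 1.0401; unstable; margin = -2.33/hr


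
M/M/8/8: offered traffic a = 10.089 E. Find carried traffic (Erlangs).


B(8,10.089) = 0.342464 (Erlang-B)
Carried load = a(1 − B) = 10.089·(1 − 0.342464) = 10.089·0.657536 = 6.6339 E

Final: 6.6339 Erlangs


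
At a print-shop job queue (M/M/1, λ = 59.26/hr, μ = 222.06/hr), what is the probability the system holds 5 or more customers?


ρ = 59.26/222.06 = 0.2669
P(N ≥ n) = ρ^n = 0.2669^5 = 0.001353

Final: 0.001353


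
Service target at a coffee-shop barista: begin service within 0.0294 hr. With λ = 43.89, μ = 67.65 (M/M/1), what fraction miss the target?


ρ = 43.89/67.65 = 0.6488
P(Wq > t) = ρ·e^{−(μ−λ)t} = 0.6488·e^{−0.6985}
= 0.6488·0.497309 = 0.322644

Final: 0.322644


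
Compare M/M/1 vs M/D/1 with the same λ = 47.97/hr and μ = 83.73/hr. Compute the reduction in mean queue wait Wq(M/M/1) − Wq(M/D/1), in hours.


ρ = 47.97/83.73 = 0.5729
Wq(M/M/1) = ρ/(μ−λ) = 0.5729/35.76 = 0.01602 hr
Wq(M/D/1) = ρ/(2(μ−λ)) = 0.008011 hr
Savings = 0.01602 − 0.008011 = 0.008011 hr

Final: 0.008011 hr


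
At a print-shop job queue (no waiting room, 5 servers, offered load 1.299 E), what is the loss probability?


B(c,a) = (a^c/c!) / Σ_{k=0}^{c} a^k/k!
a^5/5! = 0.030822
Σ terms (k=0..5): 1.00000 + 1.29900 + 0.84370 + 0.36532 + 0.11864 + 0.03082 = 3.657484
B = 0.030822/3.657484 = 0.008427

Final: 0.008427


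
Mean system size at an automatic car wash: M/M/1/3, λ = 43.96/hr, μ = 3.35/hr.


ρ = 43.96/3.35 = 13.1224
L = ρ[1 − (K+1)ρ^K + Kρ^(K+1)] / [(1−ρ)(1−ρ^(K+1))]
Numerator: 13.1224·(1 − 4·2259.636754 + 3·29651.830362) = 1048714.275008
Denominator: (-12.1224)·(-29650.830362) = 359438.871939
L = 1048714.275008/359438.871939 = 2.9176

Final: 2.9176


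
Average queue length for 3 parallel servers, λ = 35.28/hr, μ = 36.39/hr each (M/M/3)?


a = λ/μ = 0.9695; ρ = a/3 = 0.3232
P₀ = 0.375396
Lq = P₀·a^c·ρ / (c!·(1−ρ)²) = 0.375396·0.91125·0.3232/(6·0.45810)
= 0.04022

Final: 0.04022


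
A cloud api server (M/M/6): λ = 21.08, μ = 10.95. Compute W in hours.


a = 1.9251; ρ = 0.3209; P₀ = 0.145688
Lq = P₀·a^c·ρ/(c!(1−ρ)²) = 0.007165
Wq = Lq/λ = 0.007165/21.08 = 0.0003399 hr
W = Wq + 1/μ = 0.0003399 + 0.09132 = 0.09166 hr

Final: 0.09166 hr


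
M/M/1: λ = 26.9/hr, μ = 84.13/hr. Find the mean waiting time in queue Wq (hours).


ρ = 26.9/84.13 = 0.3197
Wq = ρ/(μ−λ) = 0.3197/(84.13 − 26.9) = 0.3197/57.23 = 0.005587 hr

Final: 0.005587 hr


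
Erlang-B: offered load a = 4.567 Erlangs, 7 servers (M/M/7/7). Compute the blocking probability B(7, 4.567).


B(c,a) = (a^c/c!) / Σ_{k=0}^{c} a^k/k!
a^7/7! = 8.222172
Σ terms (k=0..7): 1.00000 + 4.56700 + 10.42874 + 15.87603 + 18.12645 + 16.55670 + 12.60241 + 8.22217 = 87.379504
B = 8.222172/87.379504 = 0.094097

Final: 0.094097


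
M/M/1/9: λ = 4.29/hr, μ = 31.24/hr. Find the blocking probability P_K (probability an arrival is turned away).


ρ = λ/μ = 4.29/31.24 = 0.1373
P_K = (1−ρ)ρ^K/(1−ρ^(K+1)) = (0.8627·0.00000001737)/(1 − 0.000000002385)
= 0.00000001498/1.000000 = 0.00000001498

Final: 0.00000001498


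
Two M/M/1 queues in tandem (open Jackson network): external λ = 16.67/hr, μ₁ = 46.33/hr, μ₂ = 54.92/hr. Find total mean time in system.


Each node sees arrival rate λ = 16.67/hr (tandem ⇒ throughput preserved).
W₁ = 1/(μ₁−λ) = 1/(46.33−16.67) = 0.03372 hr
W₂ = 1/(μ₂−λ) = 1/(54.92−16.67) = 0.02614 hr
W_total = W₁ + W₂ = 0.03372 + 0.02614 = 0.05986 hr

Final: 0.05986 hr


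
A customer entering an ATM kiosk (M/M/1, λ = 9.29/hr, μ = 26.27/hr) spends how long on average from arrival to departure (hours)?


W = 1/(μ−λ) = 1/(26.27 − 9.29) = 1/16.98 = 0.05889 hr

Final: 0.05889 hr


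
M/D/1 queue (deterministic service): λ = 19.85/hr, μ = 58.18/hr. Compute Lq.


ρ = 19.85/58.18 = 0.3412
M/D/1: Lq = ρ²/(2(1−ρ)) = 0.1164/(2·0.6588) = 0.08834

Final: 0.08834


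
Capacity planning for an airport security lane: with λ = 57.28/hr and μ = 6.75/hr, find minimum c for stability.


Stability requires cμ > λ ⇔ c > λ/μ.
λ/μ = 57.28/6.75 = 8.4859
Minimum integer c = ⌊8.4859⌋ + 1 = 9
Check: 9·6.75 = 60.75 > 57.28, while 8·6.75 = 54.00 ≤ 57.28

Final: 9 servers


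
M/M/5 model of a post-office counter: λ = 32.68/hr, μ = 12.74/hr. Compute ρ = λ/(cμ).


ρ = λ/(cμ) = 32.68/(5·12.74) = 32.68/63.70 = 0.5130

Final: 0.5130


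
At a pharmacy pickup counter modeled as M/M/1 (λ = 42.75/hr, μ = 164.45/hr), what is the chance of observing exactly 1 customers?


ρ = 42.75/164.45 = 0.2600
P_n = (1−ρ)·ρ^n = (1 − 0.2600)·0.2600^1 = 0.7400·0.259957 = 0.192380

Final: 0.192380


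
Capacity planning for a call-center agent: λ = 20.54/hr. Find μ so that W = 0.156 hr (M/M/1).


W = 1/(μ−λ) ⇒ μ − λ = 1/W = 1/0.156 = 6.4103
μ = λ + 1/W = 20.54 + 6.4103 = 26.9503 per hr

Final: 26.9503 /hr


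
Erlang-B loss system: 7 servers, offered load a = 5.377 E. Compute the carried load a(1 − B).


B(7,5.377) = 0.144546 (Erlang-B)
Carried load = a(1 − B) = 5.377·(1 − 0.144546) = 5.377·0.855454 = 4.5998 E

Final: 4.5998 Erlangs


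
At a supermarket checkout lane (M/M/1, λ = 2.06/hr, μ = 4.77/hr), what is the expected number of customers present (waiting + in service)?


ρ = λ/μ = 2.06/4.77 = 0.4319
L = ρ/(1−ρ) = 0.4319/(1 − 0.4319) = 0.4319/0.5681 = 0.7601

Final: 0.7601


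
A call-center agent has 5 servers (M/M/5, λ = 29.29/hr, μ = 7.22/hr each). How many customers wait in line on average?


a = λ/μ = 4.0568; ρ = a/5 = 0.8114
P₀ = 0.011871
Lq = P₀·a^c·ρ / (c!·(1−ρ)²) = 0.011871·1098.78032·0.8114/(120·0.03559)
= 2.47832

Final: 2.47832


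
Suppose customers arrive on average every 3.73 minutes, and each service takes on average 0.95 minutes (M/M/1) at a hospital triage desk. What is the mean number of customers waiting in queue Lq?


λ = 60/3.73 = 16.0858 /hr
μ = 60/0.95 = 63.1579 /hr
ρ = λ/μ = 16.0858/63.1579 = 0.2547
Lq = ρ²/(1−ρ) = 0.06487/0.7453 = 0.08703

Final: 0.08703


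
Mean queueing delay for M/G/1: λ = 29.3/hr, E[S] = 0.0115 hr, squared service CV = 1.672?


ρ = λ·E[S] = 29.3·0.0115 = 0.3370
E[S²] = E[S]²(1+C_s²) = 0.0115²·(1+1.672) = 0.0003534
Wq = λ·E[S²]/(2(1−ρ)) = 29.3·0.0003534/(2·0.6630) = 0.007808 hr

Final: 0.007808 hr


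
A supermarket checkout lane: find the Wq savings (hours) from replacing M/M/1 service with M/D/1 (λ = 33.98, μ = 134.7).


ρ = 33.98/134.7 = 0.2523
Wq(M/M/1) = ρ/(μ−λ) = 0.2523/100.72 = 0.002505 hr
Wq(M/D/1) = ρ/(2(μ−λ)) = 0.001252 hr
Savings = 0.002505 − 0.001252 = 0.001252 hr

Final: 0.001252 hr


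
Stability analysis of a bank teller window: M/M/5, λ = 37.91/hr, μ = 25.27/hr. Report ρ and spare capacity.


Total capacity cμ = 5·25.27 = 126.35/hr
ρ = λ/(cμ) = 37.91/126.35 = 0.3000
Stable ⇔ ρ < 1: YES
Spare capacity = cμ − λ = 126.35 − 37.91 = 88.44/hr

Final: ρ = 0.3000; stable; margin = 88.44/hr


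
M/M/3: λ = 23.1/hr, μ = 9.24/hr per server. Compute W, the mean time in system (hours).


a = 2.5000; ρ = 0.8333; P₀ = 0.044944
Lq = P₀·a^c·ρ/(c!(1−ρ)²) = 3.51124
Wq = Lq/λ = 3.51124/23.1 = 0.15200 hr
W = Wq + 1/μ = 0.15200 + 0.10823 = 0.26023 hr

Final: 0.26023 hr


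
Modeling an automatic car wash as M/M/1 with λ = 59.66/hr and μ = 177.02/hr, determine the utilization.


ρ = λ/μ = 59.66/177.02 = 0.3370

Final: 0.3370


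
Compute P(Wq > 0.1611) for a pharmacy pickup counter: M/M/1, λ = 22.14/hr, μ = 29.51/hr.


ρ = 22.14/29.51 = 0.7503
P(Wq > t) = ρ·e^{−(μ−λ)t} = 0.7503·e^{−1.1873}
= 0.7503·0.305042 = 0.228859

Final: 0.228859


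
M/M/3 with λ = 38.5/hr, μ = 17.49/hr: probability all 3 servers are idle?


a = λ/μ = 38.5/17.49 = 2.2013; ρ = a/c = 0.7338
Σ_{k=0}^{2} a^k/k! (terms k=0..2) = 1.00000 + 2.20126 + 2.42277 = 5.62403
Tail: a^3/(3!(1−ρ)) = 10.66627/(6·0.2662) = 6.67692
P₀ = 1/(5.62403 + 6.67692) = 1/12.30095 = 0.081295

Final: 0.081295


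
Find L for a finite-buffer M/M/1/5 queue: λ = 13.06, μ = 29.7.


ρ = 13.06/29.7 = 0.4397
L = ρ[1 − (K+1)ρ^K + Kρ^(K+1)] / [(1−ρ)(1−ρ^(K+1))]
Numerator: 0.4397·(1 − 6·0.016441 + 5·0.007230) = 0.412248
Denominator: (0.5603)·(0.992770) = 0.556219
L = 0.412248/0.556219 = 0.7412

Final: 0.7412


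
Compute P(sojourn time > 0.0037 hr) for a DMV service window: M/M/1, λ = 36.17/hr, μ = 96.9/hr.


W ~ Exponential(μ−λ) for M/M/1.
μ − λ = 96.9 − 36.17 = 60.7300
P(W > t) = e^{−(μ−λ)t} = e^{−0.2247} = 0.798755

Final: 0.798755


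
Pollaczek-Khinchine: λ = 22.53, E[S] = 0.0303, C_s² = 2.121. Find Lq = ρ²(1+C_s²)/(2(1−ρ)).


ρ = λ·E[S] = 22.53·0.0303 = 0.6827
Lq = ρ²(1+C_s²)/(2(1−ρ)) = 0.4660·(1+2.121)/(2·0.3173)
= 0.4660·3.1210/0.6347 = 2.29163

Final: 2.29163


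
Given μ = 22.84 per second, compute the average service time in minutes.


Mean service time = 1/μ = 1/22.84 second = 0.04378 second
In minutes: 0.04378 × 0.0166667 = 0.0007297 min

Final: 0.0007297 min


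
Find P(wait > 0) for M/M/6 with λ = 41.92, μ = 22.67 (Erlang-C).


a = λ/μ = 1.8491; ρ = a/6 = 0.3082
P₀ = 0.157228 (from M/M/c formula)
C(c,a) = [a^c/(c!(1−ρ))]·P₀ = [39.97777/(720·0.6918)]·0.157228
= 0.08026·0.157228 = 0.012619

Final: 0.012619


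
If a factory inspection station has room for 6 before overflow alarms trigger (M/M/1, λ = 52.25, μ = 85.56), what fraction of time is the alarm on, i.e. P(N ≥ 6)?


ρ = 52.25/85.56 = 0.6107
P(N ≥ n) = ρ^n = 0.6107^6 = 0.051867

Final: 0.051867


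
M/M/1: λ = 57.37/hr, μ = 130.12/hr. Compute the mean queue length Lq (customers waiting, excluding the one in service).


ρ = 57.37/130.12 = 0.4409
Lq = ρ²/(1−ρ) = 0.1944/0.5591 = 0.3477

Final: 0.3477


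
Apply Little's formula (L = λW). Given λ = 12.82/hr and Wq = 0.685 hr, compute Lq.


Lq = λWq = 12.82·0.685 = 8.7817

Final: 8.7817


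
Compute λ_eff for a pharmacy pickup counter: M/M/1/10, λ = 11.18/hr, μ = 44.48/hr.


ρ = 0.2513; P_K = (1−ρ)ρ^10/(1−ρ^11) = 0.0000007534
λ_eff = λ(1 − P_K) = 11.18·(1 − 0.0000007534) = 11.18·0.999999 = 11.1800 /hr

Final: 11.1800 /hr


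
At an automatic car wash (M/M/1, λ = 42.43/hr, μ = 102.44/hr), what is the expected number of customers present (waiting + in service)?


ρ = λ/μ = 42.43/102.44 = 0.4142
L = ρ/(1−ρ) = 0.4142/(1 − 0.4142) = 0.4142/0.5858 = 0.7070

Final: 0.7070


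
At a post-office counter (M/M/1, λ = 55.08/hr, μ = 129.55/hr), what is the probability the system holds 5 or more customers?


ρ = 55.08/129.55 = 0.4252
P(N ≥ n) = ρ^n = 0.4252^5 = 0.013893

Final: 0.013893


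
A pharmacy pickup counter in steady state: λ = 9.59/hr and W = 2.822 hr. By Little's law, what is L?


L = λW = 9.59·2.822 = 27.0630

Final: 27.0630


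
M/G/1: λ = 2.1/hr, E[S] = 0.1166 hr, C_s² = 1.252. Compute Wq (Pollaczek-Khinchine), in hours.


ρ = λ·E[S] = 2.1·0.1166 = 0.2449
E[S²] = E[S]²(1+C_s²) = 0.1166²·(1+1.252) = 0.030617
Wq = λ·E[S²]/(2(1−ρ)) = 2.1·0.030617/(2·0.7551) = 0.04257 hr

Final: 0.04257 hr


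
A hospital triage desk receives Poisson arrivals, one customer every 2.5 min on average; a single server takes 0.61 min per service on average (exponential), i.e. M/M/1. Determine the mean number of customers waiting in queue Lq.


λ = 60/2.5 = 24.0000 /hr
μ = 60/0.61 = 98.3607 /hr
ρ = λ/μ = 24.0000/98.3607 = 0.2440
Lq = ρ²/(1−ρ) = 0.05954/0.7560 = 0.07875

Final: 0.07875


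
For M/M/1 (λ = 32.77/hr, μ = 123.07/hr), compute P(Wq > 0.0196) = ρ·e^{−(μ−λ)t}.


ρ = 32.77/123.07 = 0.2663
P(Wq > t) = ρ·e^{−(μ−λ)t} = 0.2663·e^{−1.7699}
= 0.2663·0.170353 = 0.045360

Final: 0.045360


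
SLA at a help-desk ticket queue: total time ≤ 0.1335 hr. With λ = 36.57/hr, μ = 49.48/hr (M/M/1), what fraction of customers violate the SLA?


W ~ Exponential(μ−λ) for M/M/1.
μ − λ = 49.48 − 36.57 = 12.9100
P(W > t) = e^{−(μ−λ)t} = e^{−1.7235} = 0.178443

Final: 0.178443


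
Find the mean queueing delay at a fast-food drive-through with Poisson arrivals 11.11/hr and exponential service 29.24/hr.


ρ = 11.11/29.24 = 0.3800
Wq = ρ/(μ−λ) = 0.3800/(29.24 − 11.11) = 0.3800/18.13 = 0.02096 hr

Final: 0.02096 hr


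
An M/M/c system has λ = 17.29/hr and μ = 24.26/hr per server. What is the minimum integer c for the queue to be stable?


Stability requires cμ > λ ⇔ c > λ/μ.
λ/μ = 17.29/24.26 = 0.7127
Minimum integer c = ⌊0.7127⌋ + 1 = 1
Check: 1·24.26 = 24.26 > 17.29, while 0·24.26 = 0.00 ≤ 17.29

Final: 1 servers


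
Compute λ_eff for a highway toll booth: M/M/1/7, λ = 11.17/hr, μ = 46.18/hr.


ρ = 0.2419; P_K = (1−ρ)ρ^7/(1−ρ^8) = 0.00003672
λ_eff = λ(1 − P_K) = 11.17·(1 − 0.00003672) = 11.17·0.999963 = 11.1696 /hr

Final: 11.1696 /hr


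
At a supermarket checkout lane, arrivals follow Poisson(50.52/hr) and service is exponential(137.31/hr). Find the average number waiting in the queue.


ρ = 50.52/137.31 = 0.3679
Lq = ρ²/(1−ρ) = 0.1354/0.6321 = 0.2142

Final: 0.2142


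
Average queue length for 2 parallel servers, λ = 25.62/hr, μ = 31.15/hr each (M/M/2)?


a = λ/μ = 0.8225; ρ = a/2 = 0.4112
P₀ = 0.417197
Lq = P₀·a^c·ρ / (c!·(1−ρ)²) = 0.417197·0.67646·0.4112/(2·0.34664)
= 0.16740

Final: 0.16740


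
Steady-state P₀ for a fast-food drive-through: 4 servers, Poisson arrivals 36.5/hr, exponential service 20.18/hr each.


a = λ/μ = 36.5/20.18 = 1.8087; ρ = a/c = 0.4522
Σ_{k=0}^{3} a^k/k! (terms k=0..3) = 1.00000 + 1.80872 + 1.63574 + 0.98620 = 5.43066
Tail: a^4/(4!(1−ρ)) = 10.70254/(24·0.5478) = 0.81403
P₀ = 1/(5.43066 + 0.81403) = 1/6.24468 = 0.160136

Final: 0.160136
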